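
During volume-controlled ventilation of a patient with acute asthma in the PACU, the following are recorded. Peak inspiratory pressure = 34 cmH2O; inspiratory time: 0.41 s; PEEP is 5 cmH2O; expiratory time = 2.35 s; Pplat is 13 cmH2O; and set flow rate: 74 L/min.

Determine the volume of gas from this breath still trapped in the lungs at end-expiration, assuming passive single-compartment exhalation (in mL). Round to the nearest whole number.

57

Flow: 74 L/min ÷ 60 = 1.2333 L/s.
Vt = flow × Ti = 1.2333 L/s × 0.41 s × 1000 mL/L = 505.65 mL.
R = (PIP − Pplat)/V̇ = (34 − 13) / 1.2333 = 21.0/1.2333 = 17.027 cmH2O·s/L.
C = Vt/(Pplat − PEEP) = 505.65 / (13 − 5) = 505.65/8.0 = 63.206 mL/cmH2O.
τ = R × C = 17.027 × 0.06321 L/cmH2O = 1.076 s.
Fraction remaining = e^(−Te/τ) = e^(−2.35/1.076) = 0.1126.
Trapped volume = 505.65 × 0.1126 = 56.936 mL.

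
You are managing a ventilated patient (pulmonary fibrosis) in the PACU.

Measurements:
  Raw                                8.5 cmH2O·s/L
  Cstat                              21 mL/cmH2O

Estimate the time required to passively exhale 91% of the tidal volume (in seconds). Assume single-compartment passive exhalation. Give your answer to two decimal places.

0.43

τ = R × C = 8.5 × 21 mL/cmH2O = 8.5 × 0.021 L/cmH2O = 0.1785 s.
Exhaled fraction f = 1 − e^(−t/τ) → t = −τ·ln(1 − f) = −0.1785·ln(0.09) = 0.4298 s.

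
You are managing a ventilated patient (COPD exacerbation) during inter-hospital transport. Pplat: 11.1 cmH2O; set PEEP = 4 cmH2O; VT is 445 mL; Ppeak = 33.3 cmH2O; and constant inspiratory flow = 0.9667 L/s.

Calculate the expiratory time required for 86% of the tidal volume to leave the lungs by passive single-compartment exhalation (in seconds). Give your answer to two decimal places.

R = (PIP − Pplat)/V̇ = (33.3 − 11.1) / 0.9667 = 22.2/0.9667 = 22.965 cmH2O·s/L.
C = Vt/(Pplat − PEEP) = 445.0 / (11.1 − 4) = 445.0/7.1 = 62.676 mL/cmH2O.
τ = R × C = 22.965 × 0.06268 L/cmH2O = 1.439 s.
t = −τ·ln(1 − 0.86) = −1.439·ln(0.14) = 2.829 s.

2.83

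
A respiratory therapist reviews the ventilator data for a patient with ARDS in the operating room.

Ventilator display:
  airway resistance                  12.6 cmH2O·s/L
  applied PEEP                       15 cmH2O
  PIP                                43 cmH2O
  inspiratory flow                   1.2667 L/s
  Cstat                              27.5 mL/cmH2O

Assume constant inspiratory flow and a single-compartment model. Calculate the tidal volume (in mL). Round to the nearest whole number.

Equation of motion (constant flow): PIP = Vt/C + R·V̇ + PEEP.
Vt/C = PIP − R·V̇ − PEEP = 43 − 15.96 − 15 = 12.04 cmH2O.
Vt = C × 12.04 = 27.5 × 12.04 = 331.1 mL.

331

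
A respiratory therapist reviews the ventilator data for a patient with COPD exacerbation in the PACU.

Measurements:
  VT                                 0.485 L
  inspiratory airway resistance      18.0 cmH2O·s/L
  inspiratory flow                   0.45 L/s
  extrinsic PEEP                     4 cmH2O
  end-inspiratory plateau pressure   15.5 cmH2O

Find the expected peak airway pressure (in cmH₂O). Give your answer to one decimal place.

PIP = Pplat + Raw × flow = 15.5 + 18.0 × 0.45 = 15.5 + 8.1 = 23.6 cmH2O.

23.6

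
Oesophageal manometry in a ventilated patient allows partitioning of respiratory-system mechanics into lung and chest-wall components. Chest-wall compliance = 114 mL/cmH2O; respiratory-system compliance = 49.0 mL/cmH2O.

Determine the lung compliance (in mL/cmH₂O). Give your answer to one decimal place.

1/CL = 1/Crs − 1/Ccw.
1/CL = 1/49.0 − 1/114 = 0.01164.
CL = 85.911 mL/cmH2O.

85.9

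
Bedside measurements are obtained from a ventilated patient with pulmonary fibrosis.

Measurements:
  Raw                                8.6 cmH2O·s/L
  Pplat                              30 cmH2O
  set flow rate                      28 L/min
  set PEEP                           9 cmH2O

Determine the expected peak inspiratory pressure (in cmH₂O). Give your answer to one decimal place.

Flow: 28 L/min ÷ 60 = 0.4667 L/s.
PIP = Pplat + Raw × flow = 30 + 8.6 × 0.4667 = 30 + 4.014 = 34.014 cmH2O.

34.0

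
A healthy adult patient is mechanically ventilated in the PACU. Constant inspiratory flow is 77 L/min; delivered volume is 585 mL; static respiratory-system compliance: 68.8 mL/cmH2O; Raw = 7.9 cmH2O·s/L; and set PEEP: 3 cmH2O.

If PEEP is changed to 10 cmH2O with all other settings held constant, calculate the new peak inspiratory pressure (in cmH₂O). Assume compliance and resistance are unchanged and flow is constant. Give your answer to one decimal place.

28.6

Flow: 77 L/min ÷ 60 = 1.2833 L/s.
PIP = Vt/C + R·V̇ + PEEP (constant-flow equation of motion).
Only the baseline term changes: ΔPIP = ΔPEEP = 10 − 3 = 7.0 cmH2O.
Original PIP = 585/68.8 + 7.9×1.2833 + 3 = 21.641 cmH2O; new PIP = 21.641 + (7.0) = 28.641 cmH2O.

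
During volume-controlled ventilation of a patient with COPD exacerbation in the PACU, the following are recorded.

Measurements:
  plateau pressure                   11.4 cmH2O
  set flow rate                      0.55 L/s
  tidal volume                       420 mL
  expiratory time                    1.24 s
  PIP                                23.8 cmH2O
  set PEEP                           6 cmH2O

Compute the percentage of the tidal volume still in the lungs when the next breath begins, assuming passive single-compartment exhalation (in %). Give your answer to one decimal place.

49.3

R = (PIP − Pplat)/V̇ = (23.8 − 11.4) / 0.55 = 12.4/0.55 = 22.545 cmH2O·s/L.
C = Vt/(Pplat − PEEP) = 420.0 / (11.4 − 6) = 420.0/5.4 = 77.778 mL/cmH2O.
τ = R × C = 22.545 × 0.07778 L/cmH2O = 1.754 s.
Fraction remaining at end-expiration = e^(−Te/τ) = e^(−1.24/1.754) = 0.4931 → 49.31%.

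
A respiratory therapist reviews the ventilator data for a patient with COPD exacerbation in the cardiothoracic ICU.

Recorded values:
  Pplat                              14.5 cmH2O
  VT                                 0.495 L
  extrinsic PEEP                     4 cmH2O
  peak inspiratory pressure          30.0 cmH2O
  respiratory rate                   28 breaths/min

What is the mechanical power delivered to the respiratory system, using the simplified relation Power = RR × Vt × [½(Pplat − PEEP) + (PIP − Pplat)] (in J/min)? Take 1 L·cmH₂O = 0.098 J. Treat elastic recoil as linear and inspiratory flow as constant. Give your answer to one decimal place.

28.2

Per-breath work = Vt × [½(Pplat−PEEP) + (PIP−Pplat)] = 0.495 × [0.5×10.5 + 15.5] = 0.495 × 20.75 = 10.271 L·cmH2O.
Power = 28 × 10.271 = 287.59 L·cmH2O/min.
× 0.098 J/(L·cmH2O) → 28.184 J/min.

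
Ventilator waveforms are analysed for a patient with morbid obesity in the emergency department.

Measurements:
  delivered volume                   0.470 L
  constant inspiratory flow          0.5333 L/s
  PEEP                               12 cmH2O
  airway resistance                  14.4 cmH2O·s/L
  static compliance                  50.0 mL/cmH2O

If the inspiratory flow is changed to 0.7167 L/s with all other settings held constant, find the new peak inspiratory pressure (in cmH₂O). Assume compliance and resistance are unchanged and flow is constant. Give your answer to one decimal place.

PIP = Vt/C + R·V̇ + PEEP (constant-flow equation of motion).
Only the resistive term changes: ΔPIP = R × ΔV̇ = 14.4 × (0.7167 − 0.5333) = 14.4 × 0.1834 = 2.641 cmH2O.
Original PIP = 470/50.0 + 14.4×0.5333 + 12 = 29.08 cmH2O; new PIP = 29.08 + (2.641) = 31.721 cmH2O.

31.7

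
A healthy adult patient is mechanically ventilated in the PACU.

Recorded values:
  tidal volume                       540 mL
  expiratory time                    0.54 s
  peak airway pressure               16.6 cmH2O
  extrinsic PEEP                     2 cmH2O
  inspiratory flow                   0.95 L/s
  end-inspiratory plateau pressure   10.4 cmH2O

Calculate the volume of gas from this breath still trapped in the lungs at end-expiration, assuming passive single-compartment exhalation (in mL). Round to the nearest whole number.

R = (PIP − Pplat)/V̇ = (16.6 − 10.4) / 0.95 = 6.2/0.95 = 6.526 cmH2O·s/L.
C = Vt/(Pplat − PEEP) = 540.0 / (10.4 − 2) = 540.0/8.4 = 64.286 mL/cmH2O.
τ = R × C = 6.526 × 0.06429 L/cmH2O = 0.4196 s.
Fraction remaining = e^(−Te/τ) = e^(−0.54/0.4196) = 0.2761.
Trapped volume = 540.0 × 0.2761 = 149.09 mL.

149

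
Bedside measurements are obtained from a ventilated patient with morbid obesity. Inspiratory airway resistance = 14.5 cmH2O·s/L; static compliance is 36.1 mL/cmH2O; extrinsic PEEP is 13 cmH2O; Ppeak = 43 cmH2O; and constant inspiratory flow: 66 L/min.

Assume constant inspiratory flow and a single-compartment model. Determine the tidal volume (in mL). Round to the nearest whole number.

Flow: 66 L/min ÷ 60 = 1.1 L/s.
Equation of motion (constant flow): PIP = Vt/C + R·V̇ + PEEP.
Vt/C = PIP − R·V̇ − PEEP = 43 − 15.95 − 13 = 14.05 cmH2O.
Vt = C × 14.05 = 36.1 × 14.05 = 507.21 mL.

507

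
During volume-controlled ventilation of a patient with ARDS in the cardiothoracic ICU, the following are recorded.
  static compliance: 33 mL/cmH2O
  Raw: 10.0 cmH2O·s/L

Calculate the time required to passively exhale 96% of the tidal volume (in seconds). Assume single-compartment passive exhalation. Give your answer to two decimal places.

1.06

τ = R × C = 10.0 × 33 mL/cmH2O = 10.0 × 0.033 L/cmH2O = 0.33 s.
Exhaled fraction f = 1 − e^(−t/τ) → t = −τ·ln(1 − f) = −0.33·ln(0.04) = 1.062 s.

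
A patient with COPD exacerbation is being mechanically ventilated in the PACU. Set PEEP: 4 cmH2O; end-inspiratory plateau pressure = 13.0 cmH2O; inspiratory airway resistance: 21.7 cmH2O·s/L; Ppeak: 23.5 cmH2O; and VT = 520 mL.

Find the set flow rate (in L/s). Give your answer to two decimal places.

0.48

flow = (PIP − Pplat) / Raw = 10.5 / 21.7 = 0.4839 L/s.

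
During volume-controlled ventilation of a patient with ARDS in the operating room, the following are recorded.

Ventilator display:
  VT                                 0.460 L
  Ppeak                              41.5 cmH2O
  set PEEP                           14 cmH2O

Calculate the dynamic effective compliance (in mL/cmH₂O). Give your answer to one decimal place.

16.7

Dynamic compliance = Vt / (PIP − PEEP) = 460 / (41.5 − 14) = 460 / 27.5 = 16.727 mL/cmH2O.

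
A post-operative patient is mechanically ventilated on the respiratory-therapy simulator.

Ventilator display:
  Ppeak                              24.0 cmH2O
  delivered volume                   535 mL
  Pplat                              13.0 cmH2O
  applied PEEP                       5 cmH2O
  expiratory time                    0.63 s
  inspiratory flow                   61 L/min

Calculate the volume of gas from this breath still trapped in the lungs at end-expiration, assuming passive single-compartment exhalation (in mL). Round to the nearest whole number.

Flow: 61 L/min ÷ 60 = 1.0167 L/s.
R = (PIP − Pplat)/V̇ = (24.0 − 13.0) / 1.0167 = 11.0/1.0167 = 10.819 cmH2O·s/L.
C = Vt/(Pplat − PEEP) = 535.0 / (13.0 − 5) = 535.0/8.0 = 66.875 mL/cmH2O.
τ = R × C = 10.819 × 0.06688 L/cmH2O = 0.7236 s.
Fraction remaining = e^(−Te/τ) = e^(−0.63/0.7236) = 0.4187.
Trapped volume = 535.0 × 0.4187 = 224.0 mL.

224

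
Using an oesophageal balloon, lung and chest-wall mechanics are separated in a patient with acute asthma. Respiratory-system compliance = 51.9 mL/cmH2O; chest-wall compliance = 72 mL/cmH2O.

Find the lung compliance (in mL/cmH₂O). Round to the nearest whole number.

1/CL = 1/Crs − 1/Ccw.
1/CL = 1/51.9 − 1/72 = 0.005379.
CL = 185.91 mL/cmH2O.

186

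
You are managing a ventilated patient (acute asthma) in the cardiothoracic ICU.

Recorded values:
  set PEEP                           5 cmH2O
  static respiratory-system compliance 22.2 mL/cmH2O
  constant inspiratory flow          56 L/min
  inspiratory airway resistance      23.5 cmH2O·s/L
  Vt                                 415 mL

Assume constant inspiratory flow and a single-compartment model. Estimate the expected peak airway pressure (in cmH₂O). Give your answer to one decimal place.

Flow: 56 L/min ÷ 60 = 0.9333 L/s.
Equation of motion (constant flow): PIP = Vt/C + R·V̇ + PEEP.
PIP = 415/22.2 + 23.5×0.9333 + 5 = 18.694 + 21.933 + 5 = 45.627 cmH2O.

45.6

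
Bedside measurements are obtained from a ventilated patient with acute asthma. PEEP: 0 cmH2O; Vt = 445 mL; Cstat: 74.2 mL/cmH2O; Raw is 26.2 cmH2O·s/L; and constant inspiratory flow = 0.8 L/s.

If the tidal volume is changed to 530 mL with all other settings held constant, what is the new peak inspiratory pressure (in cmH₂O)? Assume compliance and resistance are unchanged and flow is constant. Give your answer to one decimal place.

PIP = Vt/C + R·V̇ + PEEP (constant-flow equation of motion).
Only the elastic term changes: ΔPIP = ΔVt / C = (530 − 445) / 74.2 = 1.146 cmH2O.
Original PIP = 445/74.2 + 26.2×0.8 + 0 = 26.957 cmH2O; new PIP = 26.957 + (1.146) = 28.103 cmH2O.

28.1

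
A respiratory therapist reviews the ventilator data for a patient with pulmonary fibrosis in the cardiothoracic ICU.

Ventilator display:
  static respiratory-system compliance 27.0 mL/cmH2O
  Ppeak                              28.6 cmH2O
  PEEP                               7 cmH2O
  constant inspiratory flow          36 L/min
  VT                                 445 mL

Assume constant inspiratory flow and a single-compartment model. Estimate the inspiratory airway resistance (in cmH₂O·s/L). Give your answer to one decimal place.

8.5

Flow: 36 L/min ÷ 60 = 0.6 L/s.
Equation of motion (constant flow): PIP = Vt/C + R·V̇ + PEEP.
R·V̇ = PIP − Vt/C − PEEP = 28.6 − 445/27.0 − 7 = 28.6 − 16.481 − 7 = 5.119 cmH2O.
R = 5.119 / 0.6 = 8.532 cmH2O·s/L.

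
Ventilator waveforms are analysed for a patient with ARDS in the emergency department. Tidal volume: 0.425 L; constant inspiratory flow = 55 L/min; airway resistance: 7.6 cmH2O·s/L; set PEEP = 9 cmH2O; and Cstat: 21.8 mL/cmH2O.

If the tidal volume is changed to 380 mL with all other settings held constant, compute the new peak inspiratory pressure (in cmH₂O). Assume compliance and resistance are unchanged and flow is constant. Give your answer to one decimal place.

Flow: 55 L/min ÷ 60 = 0.9167 L/s.
PIP = Vt/C + R·V̇ + PEEP (constant-flow equation of motion).
Only the elastic term changes: ΔPIP = ΔVt / C = (380 − 425) / 21.8 = -2.064 cmH2O.
Original PIP = 425/21.8 + 7.6×0.9167 + 9 = 35.462 cmH2O; new PIP = 35.462 + (-2.064) = 33.398 cmH2O.

33.4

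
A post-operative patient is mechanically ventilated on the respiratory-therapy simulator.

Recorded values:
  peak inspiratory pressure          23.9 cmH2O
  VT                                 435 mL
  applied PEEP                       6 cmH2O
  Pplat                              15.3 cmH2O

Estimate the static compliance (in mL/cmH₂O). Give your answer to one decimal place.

Cstat = Vt / (Pplat − PEEP) = 435 / (15.3 − 6) = 435 / 9.3 = 46.774 mL/cmH2O.

46.8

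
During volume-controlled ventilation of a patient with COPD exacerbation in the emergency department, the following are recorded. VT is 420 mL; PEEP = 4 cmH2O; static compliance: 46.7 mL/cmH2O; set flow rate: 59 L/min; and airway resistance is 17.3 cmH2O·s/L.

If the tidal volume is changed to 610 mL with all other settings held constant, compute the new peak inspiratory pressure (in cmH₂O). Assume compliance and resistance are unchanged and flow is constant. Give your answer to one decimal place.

34.1

Flow: 59 L/min ÷ 60 = 0.9833 L/s.
PIP = Vt/C + R·V̇ + PEEP (constant-flow equation of motion).
Only the elastic term changes: ΔPIP = ΔVt / C = (610 − 420) / 46.7 = 4.069 cmH2O.
Original PIP = 420/46.7 + 17.3×0.9833 + 4 = 30.005 cmH2O; new PIP = 30.005 + (4.069) = 34.074 cmH2O.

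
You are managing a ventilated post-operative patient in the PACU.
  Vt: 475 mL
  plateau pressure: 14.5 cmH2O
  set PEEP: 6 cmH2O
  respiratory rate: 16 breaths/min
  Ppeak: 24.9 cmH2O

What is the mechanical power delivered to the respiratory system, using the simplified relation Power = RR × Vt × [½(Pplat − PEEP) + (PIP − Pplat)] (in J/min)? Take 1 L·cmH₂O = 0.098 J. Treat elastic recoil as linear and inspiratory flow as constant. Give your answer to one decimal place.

Per-breath work = Vt × [½(Pplat−PEEP) + (PIP−Pplat)] = 0.475 × [0.5×8.5 + 10.4] = 0.475 × 14.65 = 6.959 L·cmH2O.
Power = 16 × 6.959 = 111.34 L·cmH2O/min.
× 0.098 J/(L·cmH2O) → 10.911 J/min.

10.9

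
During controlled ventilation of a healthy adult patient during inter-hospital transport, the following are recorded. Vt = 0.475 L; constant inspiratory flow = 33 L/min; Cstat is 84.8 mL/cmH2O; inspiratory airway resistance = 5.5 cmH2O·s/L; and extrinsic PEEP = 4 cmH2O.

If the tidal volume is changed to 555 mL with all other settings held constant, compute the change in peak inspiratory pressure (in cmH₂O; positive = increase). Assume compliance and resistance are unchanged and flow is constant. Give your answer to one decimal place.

0.9

PIP = Vt/C + R·V̇ + PEEP (constant-flow equation of motion).
Only the elastic term changes: ΔPIP = ΔVt / C = (555 − 475) / 84.8 = 0.9434 cmH2O.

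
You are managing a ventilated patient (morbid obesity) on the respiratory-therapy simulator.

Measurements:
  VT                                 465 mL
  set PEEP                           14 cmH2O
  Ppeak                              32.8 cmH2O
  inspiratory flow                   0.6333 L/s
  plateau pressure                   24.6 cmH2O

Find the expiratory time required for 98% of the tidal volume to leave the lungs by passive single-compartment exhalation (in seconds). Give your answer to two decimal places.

R = (PIP − Pplat)/V̇ = (32.8 − 24.6) / 0.6333 = 8.2/0.6333 = 12.948 cmH2O·s/L.
C = Vt/(Pplat − PEEP) = 465.0 / (24.6 − 14) = 465.0/10.6 = 43.868 mL/cmH2O.
τ = R × C = 12.948 × 0.04387 L/cmH2O = 0.568 s.
t = −τ·ln(1 − 0.98) = −0.568·ln(0.02) = 2.222 s.

2.22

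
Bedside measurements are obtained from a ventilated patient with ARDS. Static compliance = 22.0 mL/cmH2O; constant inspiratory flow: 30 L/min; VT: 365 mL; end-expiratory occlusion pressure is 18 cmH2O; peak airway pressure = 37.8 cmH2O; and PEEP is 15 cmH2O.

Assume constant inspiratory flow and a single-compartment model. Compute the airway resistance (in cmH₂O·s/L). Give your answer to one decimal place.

6.4

Flow: 30 L/min ÷ 60 = 0.5 L/s.
Total PEEP = 18 cmH2O (set 15 + intrinsic 3); this is the baseline alveolar pressure.
Equation of motion (constant flow): PIP = Vt/C + R·V̇ + PEEP.
R·V̇ = PIP − Vt/C − PEEP = 37.8 − 365/22.0 − 18 = 37.8 − 16.591 − 18 = 3.209 cmH2O.
R = 3.209 / 0.5 = 6.418 cmH2O·s/L.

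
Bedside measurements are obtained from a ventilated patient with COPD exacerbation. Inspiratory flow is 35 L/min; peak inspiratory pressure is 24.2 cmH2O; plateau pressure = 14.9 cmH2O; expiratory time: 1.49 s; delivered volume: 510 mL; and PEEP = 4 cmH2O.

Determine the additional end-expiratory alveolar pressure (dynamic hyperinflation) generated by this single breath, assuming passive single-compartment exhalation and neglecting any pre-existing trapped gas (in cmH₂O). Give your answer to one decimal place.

1.5

Flow: 35 L/min ÷ 60 = 0.5833 L/s.
R = (PIP − Pplat)/V̇ = (24.2 − 14.9) / 0.5833 = 9.3/0.5833 = 15.944 cmH2O·s/L.
C = Vt/(Pplat − PEEP) = 510.0 / (14.9 − 4) = 510.0/10.9 = 46.789 mL/cmH2O.
τ = R × C = 15.944 × 0.04679 L/cmH2O = 0.746 s.
Fraction remaining = e^(−Te/τ) = e^(−1.49/0.746) = 0.1357; trapped volume = 510.0 × 0.1357 = 69.207 mL.
Additional alveolar pressure from trapping ≈ V_trapped / C = 69.207 / 46.789 = 1.479 cmH2O.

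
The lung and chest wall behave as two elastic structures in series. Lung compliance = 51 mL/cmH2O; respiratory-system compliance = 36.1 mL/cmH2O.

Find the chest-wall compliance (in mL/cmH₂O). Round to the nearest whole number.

1/Ccw = 1/Crs − 1/CL.
1/Ccw = 1/36.1 − 1/51 = 0.008093.
Ccw = 123.56 mL/cmH2O.

124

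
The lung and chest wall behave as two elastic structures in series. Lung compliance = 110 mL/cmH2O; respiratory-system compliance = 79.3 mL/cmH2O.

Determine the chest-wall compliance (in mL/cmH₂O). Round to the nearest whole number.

284

1/Ccw = 1/Crs − 1/CL.
1/Ccw = 1/79.3 − 1/110 = 0.003519.
Ccw = 284.17 mL/cmH2O.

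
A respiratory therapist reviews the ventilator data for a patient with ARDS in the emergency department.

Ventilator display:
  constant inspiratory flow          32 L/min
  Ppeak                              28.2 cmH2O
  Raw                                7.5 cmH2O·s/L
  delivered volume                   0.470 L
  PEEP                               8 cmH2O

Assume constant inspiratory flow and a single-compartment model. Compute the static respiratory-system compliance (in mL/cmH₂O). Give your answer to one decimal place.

Flow: 32 L/min ÷ 60 = 0.5333 L/s.
Equation of motion (constant flow): PIP = Vt/C + R·V̇ + PEEP.
Vt/C = PIP − R·V̇ − PEEP = 28.2 − 7.5×0.5333 − 8 = 28.2 − 4.0 − 8 = 16.2 cmH2O.
C = Vt / 16.2 = 470 / 16.2 = 29.012 mL/cmH2O.

29.0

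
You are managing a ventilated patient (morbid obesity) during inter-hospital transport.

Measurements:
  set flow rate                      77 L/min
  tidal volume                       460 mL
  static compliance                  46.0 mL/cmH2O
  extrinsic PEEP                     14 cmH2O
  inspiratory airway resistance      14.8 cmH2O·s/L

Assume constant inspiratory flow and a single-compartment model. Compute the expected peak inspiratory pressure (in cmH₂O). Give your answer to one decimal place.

Flow: 77 L/min ÷ 60 = 1.2833 L/s.
Equation of motion (constant flow): PIP = Vt/C + R·V̇ + PEEP.
PIP = 460/46.0 + 14.8×1.2833 + 14 = 10.0 + 18.993 + 14 = 42.993 cmH2O.

43.0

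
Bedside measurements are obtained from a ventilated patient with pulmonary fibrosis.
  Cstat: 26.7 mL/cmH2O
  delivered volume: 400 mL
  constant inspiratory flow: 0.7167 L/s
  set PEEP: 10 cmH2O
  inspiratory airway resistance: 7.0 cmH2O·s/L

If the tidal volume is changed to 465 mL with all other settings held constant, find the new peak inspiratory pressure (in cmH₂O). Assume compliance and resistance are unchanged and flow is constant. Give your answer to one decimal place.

PIP = Vt/C + R·V̇ + PEEP (constant-flow equation of motion).
Only the elastic term changes: ΔPIP = ΔVt / C = (465 − 400) / 26.7 = 2.434 cmH2O.
Original PIP = 400/26.7 + 7.0×0.7167 + 10 = 29.998 cmH2O; new PIP = 29.998 + (2.434) = 32.432 cmH2O.

32.4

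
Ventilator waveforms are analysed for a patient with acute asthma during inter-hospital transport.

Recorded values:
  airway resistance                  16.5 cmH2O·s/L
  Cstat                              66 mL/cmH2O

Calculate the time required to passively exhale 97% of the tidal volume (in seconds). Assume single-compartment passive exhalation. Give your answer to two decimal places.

τ = R × C = 16.5 × 66 mL/cmH2O = 16.5 × 0.066 L/cmH2O = 1.089 s.
Exhaled fraction f = 1 − e^(−t/τ) → t = −τ·ln(1 − f) = −1.089·ln(0.03) = 3.819 s.

3.82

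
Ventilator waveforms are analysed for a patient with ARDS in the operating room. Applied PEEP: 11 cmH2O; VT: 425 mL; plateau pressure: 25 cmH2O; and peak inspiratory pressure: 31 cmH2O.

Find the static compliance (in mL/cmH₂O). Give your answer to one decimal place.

Cstat = Vt / (Pplat − PEEP) = 425 / (25 − 11) = 425 / 14.0 = 30.357 mL/cmH2O.

30.4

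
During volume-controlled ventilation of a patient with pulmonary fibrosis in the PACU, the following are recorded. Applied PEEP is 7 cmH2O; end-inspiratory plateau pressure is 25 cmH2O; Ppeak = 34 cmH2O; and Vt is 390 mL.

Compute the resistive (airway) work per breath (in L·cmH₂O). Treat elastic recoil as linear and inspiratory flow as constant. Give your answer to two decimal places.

3.51

With constant inspiratory flow the resistive pressure is constant at PIP − Pplat = 34 − 25 = 9.0 cmH2O, so resistive work = 9.0 × 0.390 = 3.51 L·cmH2O.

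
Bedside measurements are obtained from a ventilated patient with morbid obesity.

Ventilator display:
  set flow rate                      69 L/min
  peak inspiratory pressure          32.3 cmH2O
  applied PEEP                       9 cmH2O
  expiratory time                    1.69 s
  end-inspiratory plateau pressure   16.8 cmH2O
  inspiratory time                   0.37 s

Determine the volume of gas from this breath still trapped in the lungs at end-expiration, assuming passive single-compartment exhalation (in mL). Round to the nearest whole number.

Flow: 69 L/min ÷ 60 = 1.15 L/s.
Vt = flow × Ti = 1.15 L/s × 0.37 s × 1000 mL/L = 425.5 mL.
R = (PIP − Pplat)/V̇ = (32.3 − 16.8) / 1.15 = 15.5/1.15 = 13.478 cmH2O·s/L.
C = Vt/(Pplat − PEEP) = 425.5 / (16.8 − 9) = 425.5/7.8 = 54.551 mL/cmH2O.
τ = R × C = 13.478 × 0.05455 L/cmH2O = 0.7352 s.
Fraction remaining = e^(−Te/τ) = e^(−1.69/0.7352) = 0.1004.
Trapped volume = 425.5 × 0.1004 = 42.72 mL.

43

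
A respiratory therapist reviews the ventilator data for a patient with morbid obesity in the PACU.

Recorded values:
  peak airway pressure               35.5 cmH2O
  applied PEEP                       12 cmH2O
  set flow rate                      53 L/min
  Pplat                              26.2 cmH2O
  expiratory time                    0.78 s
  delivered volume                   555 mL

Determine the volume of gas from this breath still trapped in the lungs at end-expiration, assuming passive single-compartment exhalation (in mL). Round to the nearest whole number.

Flow: 53 L/min ÷ 60 = 0.8833 L/s.
R = (PIP − Pplat)/V̇ = (35.5 − 26.2) / 0.8833 = 9.3/0.8833 = 10.529 cmH2O·s/L.
C = Vt/(Pplat − PEEP) = 555.0 / (26.2 − 12) = 555.0/14.2 = 39.085 mL/cmH2O.
τ = R × C = 10.529 × 0.03909 L/cmH2O = 0.4116 s.
Fraction remaining = e^(−Te/τ) = e^(−0.78/0.4116) = 0.1503.
Trapped volume = 555.0 × 0.1503 = 83.417 mL.

83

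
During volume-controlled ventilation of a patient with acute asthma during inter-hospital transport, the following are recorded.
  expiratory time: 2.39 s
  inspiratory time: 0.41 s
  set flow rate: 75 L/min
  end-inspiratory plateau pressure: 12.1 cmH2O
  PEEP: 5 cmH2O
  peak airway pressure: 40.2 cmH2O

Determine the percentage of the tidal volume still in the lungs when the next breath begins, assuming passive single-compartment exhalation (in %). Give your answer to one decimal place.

Flow: 75 L/min ÷ 60 = 1.25 L/s.
Vt = flow × Ti = 1.25 L/s × 0.41 s × 1000 mL/L = 512.5 mL.
R = (PIP − Pplat)/V̇ = (40.2 − 12.1) / 1.25 = 28.1/1.25 = 22.48 cmH2O·s/L.
C = Vt/(Pplat − PEEP) = 512.5 / (12.1 − 5) = 512.5/7.1 = 72.183 mL/cmH2O.
τ = R × C = 22.48 × 0.07218 L/cmH2O = 1.623 s.
Fraction remaining at end-expiration = e^(−Te/τ) = e^(−2.39/1.623) = 0.2293 → 22.93%.

22.9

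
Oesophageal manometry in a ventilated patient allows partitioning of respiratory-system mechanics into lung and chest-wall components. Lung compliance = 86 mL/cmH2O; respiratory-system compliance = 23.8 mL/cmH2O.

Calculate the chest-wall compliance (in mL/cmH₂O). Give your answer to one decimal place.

32.9

1/Ccw = 1/Crs − 1/CL.
1/Ccw = 1/23.8 − 1/86 = 0.03039.
Ccw = 32.906 mL/cmH2O.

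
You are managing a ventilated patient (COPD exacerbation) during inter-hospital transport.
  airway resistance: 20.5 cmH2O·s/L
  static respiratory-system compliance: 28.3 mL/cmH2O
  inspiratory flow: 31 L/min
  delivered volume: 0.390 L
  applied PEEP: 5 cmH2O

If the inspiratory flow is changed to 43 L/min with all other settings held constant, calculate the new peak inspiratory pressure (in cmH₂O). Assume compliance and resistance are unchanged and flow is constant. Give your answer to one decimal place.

33.5

Flow: 31 L/min ÷ 60 = 0.5167 L/s.
New flow: 43 L/min ÷ 60 = 0.7167 L/s.
PIP = Vt/C + R·V̇ + PEEP (constant-flow equation of motion).
Only the resistive term changes: ΔPIP = R × ΔV̇ = 20.5 × (0.7167 − 0.5167) = 20.5 × 0.2 = 4.1 cmH2O.
Original PIP = 390/28.3 + 20.5×0.5167 + 5 = 29.373 cmH2O; new PIP = 29.373 + (4.1) = 33.473 cmH2O.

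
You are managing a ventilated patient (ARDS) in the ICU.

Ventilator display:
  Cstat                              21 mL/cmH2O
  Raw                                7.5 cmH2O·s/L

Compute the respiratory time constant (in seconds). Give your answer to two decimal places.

τ = R × C = 7.5 × 21 mL/cmH2O = 7.5 × 0.021 L/cmH2O = 0.1575 s.

0.16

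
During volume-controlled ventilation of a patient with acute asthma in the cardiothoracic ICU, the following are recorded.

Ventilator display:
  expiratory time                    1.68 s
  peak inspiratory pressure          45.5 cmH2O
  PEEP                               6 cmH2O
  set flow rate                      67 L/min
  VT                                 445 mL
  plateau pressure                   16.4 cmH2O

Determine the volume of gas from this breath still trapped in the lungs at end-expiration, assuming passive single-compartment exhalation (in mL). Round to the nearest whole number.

99

Flow: 67 L/min ÷ 60 = 1.1167 L/s.
R = (PIP − Pplat)/V̇ = (45.5 − 16.4) / 1.1167 = 29.1/1.1167 = 26.059 cmH2O·s/L.
C = Vt/(Pplat − PEEP) = 445.0 / (16.4 − 6) = 445.0/10.4 = 42.788 mL/cmH2O.
τ = R × C = 26.059 × 0.04279 L/cmH2O = 1.115 s.
Fraction remaining = e^(−Te/τ) = e^(−1.68/1.115) = 0.2216.
Trapped volume = 445.0 × 0.2216 = 98.612 mL.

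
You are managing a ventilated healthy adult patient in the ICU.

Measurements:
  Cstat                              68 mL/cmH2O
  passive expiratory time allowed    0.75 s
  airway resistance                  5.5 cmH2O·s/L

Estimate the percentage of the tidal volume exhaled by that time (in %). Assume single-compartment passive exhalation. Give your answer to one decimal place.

τ = R × C = 5.5 × 68 mL/cmH2O = 5.5 × 0.068 L/cmH2O = 0.374 s.
Passive exhalation: V(t)/V₀ = e^(−t/τ) = e^(−0.75/0.374) = 0.1346.
Fraction exhaled = 1 − 0.1346 = 0.8654 → 86.54%.

86.5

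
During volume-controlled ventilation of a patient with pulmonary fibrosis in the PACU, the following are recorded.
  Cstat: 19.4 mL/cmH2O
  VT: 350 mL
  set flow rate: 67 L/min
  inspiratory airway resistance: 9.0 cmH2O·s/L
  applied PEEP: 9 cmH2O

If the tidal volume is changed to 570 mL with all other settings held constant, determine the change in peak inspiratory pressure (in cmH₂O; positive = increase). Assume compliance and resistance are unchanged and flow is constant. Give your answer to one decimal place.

11.3

PIP = Vt/C + R·V̇ + PEEP (constant-flow equation of motion).
Only the elastic term changes: ΔPIP = ΔVt / C = (570 − 350) / 19.4 = 11.34 cmH2O.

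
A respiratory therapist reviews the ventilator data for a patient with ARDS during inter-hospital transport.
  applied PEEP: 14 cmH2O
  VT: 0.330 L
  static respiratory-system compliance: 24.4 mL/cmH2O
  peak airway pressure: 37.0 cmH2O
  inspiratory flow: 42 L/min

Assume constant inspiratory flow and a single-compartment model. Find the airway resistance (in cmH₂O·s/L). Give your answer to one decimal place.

Flow: 42 L/min ÷ 60 = 0.7 L/s.
Equation of motion (constant flow): PIP = Vt/C + R·V̇ + PEEP.
R·V̇ = PIP − Vt/C − PEEP = 37.0 − 330/24.4 − 14 = 37.0 − 13.525 − 14 = 9.475 cmH2O.
R = 9.475 / 0.7 = 13.536 cmH2O·s/L.

13.5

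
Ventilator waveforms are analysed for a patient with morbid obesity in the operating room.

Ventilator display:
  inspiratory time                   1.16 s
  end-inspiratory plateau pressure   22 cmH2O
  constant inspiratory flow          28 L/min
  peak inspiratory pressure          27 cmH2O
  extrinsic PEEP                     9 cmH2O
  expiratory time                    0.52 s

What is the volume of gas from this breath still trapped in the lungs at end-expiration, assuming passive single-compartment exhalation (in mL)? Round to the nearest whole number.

Flow: 28 L/min ÷ 60 = 0.4667 L/s.
Vt = flow × Ti = 0.4667 L/s × 1.16 s × 1000 mL/L = 541.37 mL.
R = (PIP − Pplat)/V̇ = (27 − 22) / 0.4667 = 5.0/0.4667 = 10.714 cmH2O·s/L.
C = Vt/(Pplat − PEEP) = 541.37 / (22 − 9) = 541.37/13.0 = 41.644 mL/cmH2O.
τ = R × C = 10.714 × 0.04164 L/cmH2O = 0.4461 s.
Fraction remaining = e^(−Te/τ) = e^(−0.52/0.4461) = 0.3117.
Trapped volume = 541.37 × 0.3117 = 168.75 mL.

169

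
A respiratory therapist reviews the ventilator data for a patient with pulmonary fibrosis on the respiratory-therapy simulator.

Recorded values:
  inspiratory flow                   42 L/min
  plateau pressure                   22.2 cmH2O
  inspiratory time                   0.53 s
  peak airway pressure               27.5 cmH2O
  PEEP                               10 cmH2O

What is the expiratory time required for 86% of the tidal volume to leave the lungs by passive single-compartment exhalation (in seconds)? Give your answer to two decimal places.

0.45

Flow: 42 L/min ÷ 60 = 0.7 L/s.
Vt = flow × Ti = 0.7 L/s × 0.53 s × 1000 mL/L = 371.0 mL.
R = (PIP − Pplat)/V̇ = (27.5 − 22.2) / 0.7 = 5.3/0.7 = 7.571 cmH2O·s/L.
C = Vt/(Pplat − PEEP) = 371.0 / (22.2 − 10) = 371.0/12.2 = 30.41 mL/cmH2O.
τ = R × C = 7.571 × 0.03041 L/cmH2O = 0.2302 s.
t = −τ·ln(1 − 0.86) = −0.2302·ln(0.14) = 0.4526 s.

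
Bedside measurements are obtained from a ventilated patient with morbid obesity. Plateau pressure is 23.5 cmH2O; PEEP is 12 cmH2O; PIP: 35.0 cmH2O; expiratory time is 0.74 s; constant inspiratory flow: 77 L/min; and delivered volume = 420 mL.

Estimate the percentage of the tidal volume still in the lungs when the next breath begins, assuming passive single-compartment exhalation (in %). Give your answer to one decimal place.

10.4

Flow: 77 L/min ÷ 60 = 1.2833 L/s.
R = (PIP − Pplat)/V̇ = (35.0 − 23.5) / 1.2833 = 11.5/1.2833 = 8.961 cmH2O·s/L.
C = Vt/(Pplat − PEEP) = 420.0 / (23.5 − 12) = 420.0/11.5 = 36.522 mL/cmH2O.
τ = R × C = 8.961 × 0.03652 L/cmH2O = 0.3273 s.
Fraction remaining at end-expiration = e^(−Te/τ) = e^(−0.74/0.3273) = 0.1043 → 10.43%.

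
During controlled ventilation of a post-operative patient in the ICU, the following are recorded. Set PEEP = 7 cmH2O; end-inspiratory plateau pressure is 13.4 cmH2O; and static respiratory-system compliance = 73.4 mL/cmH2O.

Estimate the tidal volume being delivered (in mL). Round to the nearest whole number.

470

Vt = Cstat × (Pplat − PEEP) = 73.4 × (13.4 − 7) = 73.4 × 6.4 = 469.76 mL.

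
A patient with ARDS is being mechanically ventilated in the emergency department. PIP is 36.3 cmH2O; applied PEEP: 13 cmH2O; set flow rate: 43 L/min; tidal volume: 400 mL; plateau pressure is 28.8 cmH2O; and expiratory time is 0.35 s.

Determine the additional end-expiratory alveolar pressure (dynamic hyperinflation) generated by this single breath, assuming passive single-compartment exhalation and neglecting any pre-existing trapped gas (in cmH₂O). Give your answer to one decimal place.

Flow: 43 L/min ÷ 60 = 0.7167 L/s.
R = (PIP − Pplat)/V̇ = (36.3 − 28.8) / 0.7167 = 7.5/0.7167 = 10.465 cmH2O·s/L.
C = Vt/(Pplat − PEEP) = 400.0 / (28.8 − 13) = 400.0/15.8 = 25.316 mL/cmH2O.
τ = R × C = 10.465 × 0.02532 L/cmH2O = 0.265 s.
Fraction remaining = e^(−Te/τ) = e^(−0.35/0.265) = 0.2669; trapped volume = 400.0 × 0.2669 = 106.76 mL.
Additional alveolar pressure from trapping ≈ V_trapped / C = 106.76 / 25.316 = 4.217 cmH2O.

4.2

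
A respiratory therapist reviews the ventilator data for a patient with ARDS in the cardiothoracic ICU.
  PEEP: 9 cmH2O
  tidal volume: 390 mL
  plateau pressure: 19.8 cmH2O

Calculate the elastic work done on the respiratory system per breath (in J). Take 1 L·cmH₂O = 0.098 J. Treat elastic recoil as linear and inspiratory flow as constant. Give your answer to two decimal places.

Elastic work ≈ ½ × (Pplat − PEEP) × Vt = 0.5 × (19.8 − 9) × 0.390 L = 0.5 × 10.8 × 0.390 = 2.106 L·cmH2O.
× 0.098 J/(L·cmH2O) → 0.2064 J.

0.21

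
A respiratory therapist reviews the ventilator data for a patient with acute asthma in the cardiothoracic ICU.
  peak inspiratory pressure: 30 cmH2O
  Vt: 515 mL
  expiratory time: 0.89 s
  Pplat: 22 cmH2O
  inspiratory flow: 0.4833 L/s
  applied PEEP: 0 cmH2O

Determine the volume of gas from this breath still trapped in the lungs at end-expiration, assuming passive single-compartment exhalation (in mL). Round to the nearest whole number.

52

R = (PIP − Pplat)/V̇ = (30 − 22) / 0.4833 = 8.0/0.4833 = 16.553 cmH2O·s/L.
C = Vt/(Pplat − PEEP) = 515.0 / (22 − 0) = 515.0/22.0 = 23.409 mL/cmH2O.
τ = R × C = 16.553 × 0.02341 L/cmH2O = 0.3875 s.
Fraction remaining = e^(−Te/τ) = e^(−0.89/0.3875) = 0.1006.
Trapped volume = 515.0 × 0.1006 = 51.809 mL.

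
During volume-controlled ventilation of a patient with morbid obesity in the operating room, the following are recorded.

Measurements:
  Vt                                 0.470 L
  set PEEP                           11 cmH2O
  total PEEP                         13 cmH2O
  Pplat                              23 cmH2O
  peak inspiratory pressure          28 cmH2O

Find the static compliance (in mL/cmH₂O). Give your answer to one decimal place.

End-expiratory occlusion gives total PEEP = 13 cmH2O (intrinsic PEEP = 13 − 11 = 2). Use total PEEP for the elastic gradient.
Cstat = Vt / (Pplat − PEEPtotal) = 470 / (23 − 13) = 470 / 10.0 = 47.0 mL/cmH2O.

47.0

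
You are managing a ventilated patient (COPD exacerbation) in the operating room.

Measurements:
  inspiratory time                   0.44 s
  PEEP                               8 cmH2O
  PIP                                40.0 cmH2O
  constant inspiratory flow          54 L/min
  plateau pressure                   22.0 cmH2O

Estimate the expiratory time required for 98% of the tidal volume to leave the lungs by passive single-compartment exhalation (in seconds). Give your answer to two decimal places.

Flow: 54 L/min ÷ 60 = 0.9 L/s.
Vt = flow × Ti = 0.9 L/s × 0.44 s × 1000 mL/L = 396.0 mL.
R = (PIP − Pplat)/V̇ = (40.0 − 22.0) / 0.9 = 18.0/0.9 = 20.0 cmH2O·s/L.
C = Vt/(Pplat − PEEP) = 396.0 / (22.0 − 8) = 396.0/14.0 = 28.286 mL/cmH2O.
τ = R × C = 20.0 × 0.02829 L/cmH2O = 0.5658 s.
t = −τ·ln(1 − 0.98) = −0.5658·ln(0.02) = 2.213 s.

2.21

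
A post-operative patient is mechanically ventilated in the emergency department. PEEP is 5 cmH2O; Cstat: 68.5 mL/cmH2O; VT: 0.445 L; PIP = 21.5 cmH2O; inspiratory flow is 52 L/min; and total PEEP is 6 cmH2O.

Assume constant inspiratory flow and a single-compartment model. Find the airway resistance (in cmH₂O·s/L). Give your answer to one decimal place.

Flow: 52 L/min ÷ 60 = 0.8667 L/s.
Total PEEP = 6 cmH2O (set 5 + intrinsic 1); this is the baseline alveolar pressure.
Equation of motion (constant flow): PIP = Vt/C + R·V̇ + PEEP.
R·V̇ = PIP − Vt/C − PEEP = 21.5 − 445/68.5 − 6 = 21.5 − 6.496 − 6 = 9.004 cmH2O.
R = 9.004 / 0.8667 = 10.389 cmH2O·s/L.

10.4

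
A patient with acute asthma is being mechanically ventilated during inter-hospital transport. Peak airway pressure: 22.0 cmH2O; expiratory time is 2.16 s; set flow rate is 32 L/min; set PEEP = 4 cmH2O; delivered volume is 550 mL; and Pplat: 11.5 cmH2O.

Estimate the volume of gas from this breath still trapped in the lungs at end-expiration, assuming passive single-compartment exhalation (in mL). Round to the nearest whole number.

Flow: 32 L/min ÷ 60 = 0.5333 L/s.
R = (PIP − Pplat)/V̇ = (22.0 − 11.5) / 0.5333 = 10.5/0.5333 = 19.689 cmH2O·s/L.
C = Vt/(Pplat − PEEP) = 550.0 / (11.5 − 4) = 550.0/7.5 = 73.333 mL/cmH2O.
τ = R × C = 19.689 × 0.07333 L/cmH2O = 1.444 s.
Fraction remaining = e^(−Te/τ) = e^(−2.16/1.444) = 0.2241.
Trapped volume = 550.0 × 0.2241 = 123.26 mL.

123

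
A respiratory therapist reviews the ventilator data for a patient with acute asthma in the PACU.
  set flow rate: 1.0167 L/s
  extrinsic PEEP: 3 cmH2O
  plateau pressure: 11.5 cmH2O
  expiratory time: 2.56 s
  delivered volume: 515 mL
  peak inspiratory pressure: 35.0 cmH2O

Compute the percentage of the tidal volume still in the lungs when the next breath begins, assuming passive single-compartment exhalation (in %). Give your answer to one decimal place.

R = (PIP − Pplat)/V̇ = (35.0 − 11.5) / 1.0167 = 23.5/1.0167 = 23.114 cmH2O·s/L.
C = Vt/(Pplat − PEEP) = 515.0 / (11.5 − 3) = 515.0/8.5 = 60.588 mL/cmH2O.
τ = R × C = 23.114 × 0.06059 L/cmH2O = 1.4 s.
Fraction remaining at end-expiration = e^(−Te/τ) = e^(−2.56/1.4) = 0.1606 → 16.06%.

16.1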